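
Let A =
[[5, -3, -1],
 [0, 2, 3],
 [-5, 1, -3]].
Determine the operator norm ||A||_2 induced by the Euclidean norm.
||A||_2 ≈ 7.7489 (= sqrt(largest eigenvalue of A^T A))

||A||_2 = sigma_max(A) = sqrt(lambda_max(A^T A)). Form the symmetric matrix M = A^T A =
[[50, -20, 10],
 [-20, 14, 6],
 [10, 6, 19]].
Its characteristic polynomial (trace, sum of principal 2x2 minors, determinant of M give the coefficients) is
  p(λ) = det(λ I - M) = λ^3 - 83λ^2 + 1380λ - 100.
No integer candidate from the rational root theorem (±divisors of 100) is a root, so the roots are irrational. The cubic discriminant is Δ = 2584310800 > 0, so there are three distinct real roots. p(0) = -100 and p(1) = 1198 have opposite signs, so a root lies in (0, 1); Newton's method refines it to λ ≈ 0.0728. p(22) = 736 and p(23) = -100 have opposite signs, so a root lies in (22, 23); Newton's method refines it to λ ≈ 22.8823. p(60) = -100 and p(61) = 2218 have opposite signs, so a root lies in (60, 61); Newton's method refines it to λ ≈ 60.045. Check (Vieta): the three roots sum to 83, matching tr M = 83.
So the eigenvalues of A^T A are ≈ 0.0728, 22.8823, 60.045 (all ≥ 0, as they must be for A^T A). The largest is λ_max ≈ 60.045, hence ||A||_2 = sqrt(λ_max) ≈ 7.7489.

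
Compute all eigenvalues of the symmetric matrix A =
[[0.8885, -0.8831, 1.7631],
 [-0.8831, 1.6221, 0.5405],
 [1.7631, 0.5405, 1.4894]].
sigma(A) ≈ {-1, 2, 3}

A is real symmetric, so its spectrum consists of real eigenvalues. Expanding the characteristic polynomial of the displayed matrix gives
  det(λ I - A) = p(λ) = λ^3 + (-4)λ^2 + (1)λ + (6).
Solving p(λ) = 0 yields eigenvalues ≈ -1, 2, 3. (A is shown rounded to 4 decimals, so these recover the underlying integer eigenvalues to within that precision.)
Verification: the trace of A = 4 equals the sum of eigenvalues 4, and det(A) ≈ -6.0000 matches the eigenvalue product -6.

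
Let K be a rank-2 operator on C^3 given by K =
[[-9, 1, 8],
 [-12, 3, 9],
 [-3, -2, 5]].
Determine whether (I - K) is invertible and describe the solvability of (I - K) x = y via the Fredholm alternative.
(I - K) is invertible (det(I - K) = -1 ≠ 0), so for every y in C^3 the equation (I - K) x = y has a unique solution.

K has rank 2 and factors as K = U V^T = u1 v1^T + u2 v2^T with u1 = (1, 3, -2), v1 = (-3, 1, 2), u2 = (-2, -1, -3), v2 = (3, 0, -3) (multiplying out reproduces the displayed K). The nonzero eigenvalues of U V^T coincide with those of the 2 x 2 matrix G = V^T U = [[v1·u1, v1·u2], [v2·u1, v2·u2]] = [[-4, -1], [9, 3]], and by the Sylvester determinant identity det(I_3 - U V^T) = det(I_2 - V^T U) = det([[5, 1], [-9, -2]]) = (5)(-2) - (1)(-9) = -1. (Direct check: I - K =
[[10, -1, -8],
 [12, -2, -9],
 [3, 2, -4]]
has determinant -1.) The finite-dimensional Fredholm alternative says: either (I - K) is invertible, or ker(I - K) ≠ {0} and then range(I - K) = ker((I - K)^*)^⊥, with dim ker(I - K) = dim ker((I - K)^*). Since det(I - K) ≠ 0, 1 is not an eigenvalue of K and ker(I - K) = {0}, so we are in the first case: for every y there is a unique x = (I - K)^(-1) y. (Explicitly, by the Woodbury identity, (I - U V^T)^(-1) = I + U (I_2 - G)^(-1) V^T.)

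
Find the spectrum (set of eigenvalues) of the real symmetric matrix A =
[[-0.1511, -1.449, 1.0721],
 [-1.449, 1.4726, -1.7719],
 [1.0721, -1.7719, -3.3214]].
sigma(A) ≈ {-4, -1, 3}

A is real symmetric, so its spectrum consists of real eigenvalues. Expanding the characteristic polynomial of the displayed matrix gives
  det(λ I - A) = p(λ) = λ^3 + (2)λ^2 + (-11)λ + (-12).
Solving p(λ) = 0 yields eigenvalues ≈ -4, -1, 3. (A is shown rounded to 4 decimals, so these recover the underlying integer eigenvalues to within that precision.)
Verification: the trace of A = -2 equals the sum of eigenvalues -2, and det(A) ≈ 11.9997 matches the eigenvalue product 12.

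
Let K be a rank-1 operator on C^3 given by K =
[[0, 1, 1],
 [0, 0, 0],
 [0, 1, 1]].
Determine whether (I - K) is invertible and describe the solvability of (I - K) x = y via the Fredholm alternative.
(I - K) is singular (det(I - K) = 0, i.e. 1 ∈ sigma(K)). (I - K) x = y is solvable iff y ⊥ ker((I - K)^*) = span{(0, 1, 1)}, i.e. iff y_2 + y_3 = 0. When solvable, the solutions are x = y + c·(1, 0, 1), c arbitrary (ker(I - K) = span{(1, 0, 1)}, dimension 1).

K has rank 1, so it is an outer product K = u v^T: every row of K is a multiple of one row vector. Reading off the entries, u = (1, 0, 1) and v = (0, 1, 1) (row i of K equals u_i·v^T). A rank-one matrix u v^T satisfies K u = u (v·u) and kills the (2)-dimensional subspace v^⊥, so its characteristic polynomial is lambda^2 (lambda - v·u) with v·u = tr K = 1. Hence the eigenvalues of I - K are 1 (multiplicity 2) and 1 - (1) = 0, so det(I - K) = 0. (Direct check: I - K =
[[1, -1, -1],
 [0, 1, 0],
 [0, -1, 0]]
has determinant 0.) So 1 is an eigenvalue of K and (I - K) is not invertible. The finite-dimensional Fredholm alternative says: either (I - K) is invertible, or ker(I - K) ≠ {0} and then range(I - K) = ker((I - K)^*)^⊥, with dim ker(I - K) = dim ker((I - K)^*). We are in the second case, so we need both kernels. Kernel of I - K: (I - K) u = u - u (v·u) = u - u = 0, so ker(I - K) = span{u} = span{(1, 0, 1)} (it is exactly 1-dimensional because rank(I - K) = 2). Kernel of the adjoint: K is real, so (I - K)^* = I - K^T = I - v u^T, and (I - v u^T) v = v - v (u·v) = 0; hence ker((I - K)^*) = span{v} = span{(0, 1, 1)}. Therefore (I - K) x = y is solvable iff <y, v> = 0, i.e. iff y_2 + y_3 = 0. When this holds, K y = u (v·y) = 0, so (I - K) y = y and x = y is a particular solution; the full solution set is the line x = y + c·u = y + c·(1, 0, 1), c ∈ C.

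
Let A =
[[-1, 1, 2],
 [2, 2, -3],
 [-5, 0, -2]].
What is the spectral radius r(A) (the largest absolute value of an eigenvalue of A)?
r(A) ≈ 3.8778

The eigenvalues of A are the roots of its characteristic polynomial. With M = A (coefficients from the trace, the sum of principal 2x2 minors, and det A):
  p(λ) = det(λ I - M) = λ^3 + λ^2 + 4λ - 43.
No integer candidate from the rational root theorem (±divisors of 43) is a root, so the roots are irrational. The cubic discriminant is Δ = -53087 < 0, so there is one real root and a complex-conjugate pair. p(2) = -23 and p(3) = 5 have opposite signs, so a root lies in (2, 3); Newton's method refines it to λ ≈ 2.8596. Dividing out (λ - (2.8596)) leaves approximately λ^2 + 3.8596λ + 15.037. For λ^2 + 3.8596λ + 15.037 the discriminant is -45.2514. It is negative, so the remaining roots are the complex-conjugate pair λ ≈ -1.9298 ± 3.3635i. Their product equals the constant term, so |λ|^2 ≈ 15.037 and |λ| ≈ 3.8778.
Thus the eigenvalues (to 4 decimals) are 2.8596 (modulus 2.8596); -1.9298 ± 3.3635i (modulus 3.8778). The spectral radius is the largest modulus: r(A) ≈ 3.8778. (Cross-check: r(A) ≤ ||A||_2 ≈ 5.5257; equality holds whenever A is normal, though it can also hold for some non-normal A.)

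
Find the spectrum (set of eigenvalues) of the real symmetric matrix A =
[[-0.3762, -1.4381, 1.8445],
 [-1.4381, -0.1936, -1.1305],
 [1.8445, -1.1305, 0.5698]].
sigma(A) ≈ {-2, -1, 3}

A is real symmetric, so its spectrum consists of real eigenvalues. Expanding the characteristic polynomial of the displayed matrix gives
  det(λ I - A) = p(λ) = λ^3 + (0)λ^2 + (-7)λ + (-6).
Solving p(λ) = 0 yields eigenvalues ≈ -2, -1, 3. (A is shown rounded to 4 decimals, so these recover the underlying integer eigenvalues to within that precision.)
Verification: the trace of A = 0 equals the sum of eigenvalues 0, and det(A) ≈ 6.0000 matches the eigenvalue product 6.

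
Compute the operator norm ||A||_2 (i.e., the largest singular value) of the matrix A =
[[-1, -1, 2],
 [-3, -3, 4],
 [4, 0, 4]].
||A||_2 ≈ 6.5148 (= sqrt(largest eigenvalue of A^T A))

||A||_2 = sigma_max(A) = sqrt(lambda_max(A^T A)). Form the symmetric matrix M = A^T A =
[[26, 10, 2],
 [10, 10, -14],
 [2, -14, 36]].
Its characteristic polynomial (trace, sum of principal 2x2 minors, determinant of M give the coefficients) is
  p(λ) = det(λ I - M) = λ^3 - 72λ^2 + 1256λ - 64.
No integer candidate from the rational root theorem (±divisors of 64) is a root, so the roots are irrational. The cubic discriminant is Δ = 260921344 > 0, so there are three distinct real roots. p(0) = -64 and p(1) = 1121 have opposite signs, so a root lies in (0, 1); Newton's method refines it to λ ≈ 0.0511. p(29) = 197 and p(30) = -184 have opposite signs, so a root lies in (29, 30); Newton's method refines it to λ ≈ 29.5062. p(42) = -232 and p(43) = 323 have opposite signs, so a root lies in (42, 43); Newton's method refines it to λ ≈ 42.4427. Check (Vieta): the three roots sum to 72, matching tr M = 72.
So the eigenvalues of A^T A are ≈ 0.0511, 29.5062, 42.4427 (all ≥ 0, as they must be for A^T A). The largest is λ_max ≈ 42.4427, hence ||A||_2 = sqrt(λ_max) ≈ 6.5148.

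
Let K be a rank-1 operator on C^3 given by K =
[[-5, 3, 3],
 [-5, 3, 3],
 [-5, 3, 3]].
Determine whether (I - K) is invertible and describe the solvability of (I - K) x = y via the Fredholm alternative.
(I - K) is singular (det(I - K) = 0, i.e. 1 ∈ sigma(K)). (I - K) x = y is solvable iff y ⊥ ker((I - K)^*) = span{(-5, 3, 3)}, i.e. iff -5y_1 + 3y_2 + 3y_3 = 0. When solvable, the solutions are x = y + c·(1, 1, 1), c arbitrary (ker(I - K) = span{(1, 1, 1)}, dimension 1).

K has rank 1, so it is an outer product K = u v^T: every row of K is a multiple of one row vector. Reading off the entries, u = (1, 1, 1) and v = (-5, 3, 3) (row i of K equals u_i·v^T). A rank-one matrix u v^T satisfies K u = u (v·u) and kills the (2)-dimensional subspace v^⊥, so its characteristic polynomial is lambda^2 (lambda - v·u) with v·u = tr K = 1. Hence the eigenvalues of I - K are 1 (multiplicity 2) and 1 - (1) = 0, so det(I - K) = 0. (Direct check: I - K =
[[6, -3, -3],
 [5, -2, -3],
 [5, -3, -2]]
has determinant 0.) So 1 is an eigenvalue of K and (I - K) is not invertible. The finite-dimensional Fredholm alternative says: either (I - K) is invertible, or ker(I - K) ≠ {0} and then range(I - K) = ker((I - K)^*)^⊥, with dim ker(I - K) = dim ker((I - K)^*). We are in the second case, so we need both kernels. Kernel of I - K: (I - K) u = u - u (v·u) = u - u = 0, so ker(I - K) = span{u} = span{(1, 1, 1)} (it is exactly 1-dimensional because rank(I - K) = 2). Kernel of the adjoint: K is real, so (I - K)^* = I - K^T = I - v u^T, and (I - v u^T) v = v - v (u·v) = 0; hence ker((I - K)^*) = span{v} = span{(-5, 3, 3)}. Therefore (I - K) x = y is solvable iff <y, v> = 0, i.e. iff -5y_1 + 3y_2 + 3y_3 = 0. When this holds, K y = u (v·y) = 0, so (I - K) y = y and x = y is a particular solution; the full solution set is the line x = y + c·u = y + c·(1, 1, 1), c ∈ C.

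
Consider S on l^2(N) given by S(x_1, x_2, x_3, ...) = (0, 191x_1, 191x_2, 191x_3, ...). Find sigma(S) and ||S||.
sigma(S) = closed disk {z in C : |z| ≤ 191}; ||S|| = 191

Note S = 191·U where U is the unit right shift (U x)_k = x_{k-1} (with x_0 := 0); so ||S|| = 191||U|| and sigma(S) = 191·sigma(U). ||S x||^2 = sum_{k≥1} |191x_k|^2 = 36481||x||^2, so ||S|| = 191 and sigma(S) ⊂ {|z| ≤ 191}. For any |lambda| < 191, the equation (S - lambda I) x = 0 forces x_1 = 0, then 191x_k = lambda x_{k+1} ⇒ x = 0, so S has no eigenvalues. But (S - lambda I) is not surjective for |lambda| < 191: solving (S - lambda I) x = e_1 would require x_n proportional to (lambda/191)^(-n), which is not in l^2. So every |lambda| < 191 lies in the residual spectrum. The boundary |lambda| = 191 is in the approximate point spectrum (the spectrum is closed). Hence sigma(S) is the closed disk of radius 191.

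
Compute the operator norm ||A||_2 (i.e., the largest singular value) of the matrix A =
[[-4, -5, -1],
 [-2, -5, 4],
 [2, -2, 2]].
||A||_2 ≈ 8.6161 (= sqrt(largest eigenvalue of A^T A))

||A||_2 = sigma_max(A) = sqrt(lambda_max(A^T A)). Form the symmetric matrix M = A^T A =
[[24, 26, 0],
 [26, 54, -19],
 [0, -19, 21]].
Its characteristic polynomial (trace, sum of principal 2x2 minors, determinant of M give the coefficients) is
  p(λ) = det(λ I - M) = λ^3 - 99λ^2 + 1897λ - 4356.
No integer candidate from the rational root theorem (±divisors of 4356) is a root, so the roots are irrational. The cubic discriminant is Δ = 5270171693 > 0, so there are three distinct real roots. p(2) = -950 and p(3) = 471 have opposite signs, so a root lies in (2, 3); Newton's method refines it to λ ≈ 2.654. p(22) = 110 and p(23) = -929 have opposite signs, so a root lies in (22, 23); Newton's method refines it to λ ≈ 22.1088. p(74) = -878 and p(75) = 2919 have opposite signs, so a root lies in (74, 75); Newton's method refines it to λ ≈ 74.2372. Check (Vieta): the three roots sum to 99, matching tr M = 99.
So the eigenvalues of A^T A are ≈ 2.654, 22.1088, 74.2372 (all ≥ 0, as they must be for A^T A). The largest is λ_max ≈ 74.2372, hence ||A||_2 = sqrt(λ_max) ≈ 8.6161.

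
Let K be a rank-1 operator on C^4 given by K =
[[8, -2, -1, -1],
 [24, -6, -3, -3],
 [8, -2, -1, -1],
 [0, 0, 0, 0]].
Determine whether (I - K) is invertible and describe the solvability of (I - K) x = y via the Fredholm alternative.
(I - K) is singular (det(I - K) = 0, i.e. 1 ∈ sigma(K)). (I - K) x = y is solvable iff y ⊥ ker((I - K)^*) = span{(8, -2, -1, -1)}, i.e. iff 8y_1 - 2y_2 - y_3 - y_4 = 0. When solvable, the solutions are x = y + c·(1, 3, 1, 0), c arbitrary (ker(I - K) = span{(1, 3, 1, 0)}, dimension 1).

K has rank 1, so it is an outer product K = u v^T: every row of K is a multiple of one row vector. Reading off the entries, u = (1, 3, 1, 0) and v = (8, -2, -1, -1) (row i of K equals u_i·v^T). A rank-one matrix u v^T satisfies K u = u (v·u) and kills the (3)-dimensional subspace v^⊥, so its characteristic polynomial is lambda^3 (lambda - v·u) with v·u = tr K = 1. Hence the eigenvalues of I - K are 1 (multiplicity 3) and 1 - (1) = 0, so det(I - K) = 0. (Direct check: I - K =
[[-7, 2, 1, 1],
 [-24, 7, 3, 3],
 [-8, 2, 2, 1],
 [0, 0, 0, 1]]
has determinant 0.) So 1 is an eigenvalue of K and (I - K) is not invertible. The finite-dimensional Fredholm alternative says: either (I - K) is invertible, or ker(I - K) ≠ {0} and then range(I - K) = ker((I - K)^*)^⊥, with dim ker(I - K) = dim ker((I - K)^*). We are in the second case, so we need both kernels. Kernel of I - K: (I - K) u = u - u (v·u) = u - u = 0, so ker(I - K) = span{u} = span{(1, 3, 1, 0)} (it is exactly 1-dimensional because rank(I - K) = 3). Kernel of the adjoint: K is real, so (I - K)^* = I - K^T = I - v u^T, and (I - v u^T) v = v - v (u·v) = 0; hence ker((I - K)^*) = span{v} = span{(8, -2, -1, -1)}. Therefore (I - K) x = y is solvable iff <y, v> = 0, i.e. iff 8y_1 - 2y_2 - y_3 - y_4 = 0. When this holds, K y = u (v·y) = 0, so (I - K) y = y and x = y is a particular solution; the full solution set is the line x = y + c·u = y + c·(1, 3, 1, 0), c ∈ C.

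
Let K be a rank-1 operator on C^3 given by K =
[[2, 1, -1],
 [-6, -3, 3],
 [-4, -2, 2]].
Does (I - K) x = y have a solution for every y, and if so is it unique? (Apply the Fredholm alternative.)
(I - K) is singular (det(I - K) = 0, i.e. 1 ∈ sigma(K)). (I - K) x = y is solvable iff y ⊥ ker((I - K)^*) = span{(2, 1, -1)}, i.e. iff 2y_1 + y_2 - y_3 = 0. When solvable, the solutions are x = y + c·(1, -3, -2), c arbitrary (ker(I - K) = span{(1, -3, -2)}, dimension 1).

K has rank 1, so it is an outer product K = u v^T: every row of K is a multiple of one row vector. Reading off the entries, u = (1, -3, -2) and v = (2, 1, -1) (row i of K equals u_i·v^T). A rank-one matrix u v^T satisfies K u = u (v·u) and kills the (2)-dimensional subspace v^⊥, so its characteristic polynomial is lambda^2 (lambda - v·u) with v·u = tr K = 1. Hence the eigenvalues of I - K are 1 (multiplicity 2) and 1 - (1) = 0, so det(I - K) = 0. (Direct check: I - K =
[[-1, -1, 1],
 [6, 4, -3],
 [4, 2, -1]]
has determinant 0.) So 1 is an eigenvalue of K and (I - K) is not invertible. The finite-dimensional Fredholm alternative says: either (I - K) is invertible, or ker(I - K) ≠ {0} and then range(I - K) = ker((I - K)^*)^⊥, with dim ker(I - K) = dim ker((I - K)^*). We are in the second case, so we need both kernels. Kernel of I - K: (I - K) u = u - u (v·u) = u - u = 0, so ker(I - K) = span{u} = span{(1, -3, -2)} (it is exactly 1-dimensional because rank(I - K) = 2). Kernel of the adjoint: K is real, so (I - K)^* = I - K^T = I - v u^T, and (I - v u^T) v = v - v (u·v) = 0; hence ker((I - K)^*) = span{v} = span{(2, 1, -1)}. Therefore (I - K) x = y is solvable iff <y, v> = 0, i.e. iff 2y_1 + y_2 - y_3 = 0. When this holds, K y = u (v·y) = 0, so (I - K) y = y and x = y is a particular solution; the full solution set is the line x = y + c·u = y + c·(1, -3, -2), c ∈ C.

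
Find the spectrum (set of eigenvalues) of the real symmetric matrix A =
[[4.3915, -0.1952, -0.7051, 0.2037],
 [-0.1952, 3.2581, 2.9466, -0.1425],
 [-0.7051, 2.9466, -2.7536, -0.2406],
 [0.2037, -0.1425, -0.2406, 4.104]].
sigma(A) ≈ {-4, 4, 5} (4 with multiplicity 2)

A is real symmetric, so its spectrum consists of real eigenvalues. Expanding the characteristic polynomial of the displayed matrix gives
  det(λ I - A) = p(λ) = λ^4 + (-9)λ^3 + (4)λ^2 + (144.0018)λ + (-320.0036).
Solving p(λ) = 0 yields eigenvalues ≈ -4, 4, 4, 5. (A is shown rounded to 4 decimals, so these recover the underlying integer eigenvalues to within that precision.)
Verification: the trace of A = 9 equals the sum of eigenvalues 9, and det(A) ≈ -320.0036 matches the eigenvalue product -320.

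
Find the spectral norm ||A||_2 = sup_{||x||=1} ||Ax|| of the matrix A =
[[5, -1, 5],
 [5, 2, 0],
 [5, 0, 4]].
||A||_2 ≈ 10.3015 (= sqrt(largest eigenvalue of A^T A))

||A||_2 = sigma_max(A) = sqrt(lambda_max(A^T A)). Form the symmetric matrix M = A^T A =
[[75, 5, 45],
 [5, 5, -5],
 [45, -5, 41]].
Its characteristic polynomial (trace, sum of principal 2x2 minors, determinant of M give the coefficients) is
  p(λ) = det(λ I - M) = λ^3 - 121λ^2 + 1580λ - 100.
No integer candidate from the rational root theorem (±divisors of 100) is a root, so the roots are irrational. The cubic discriminant is Δ = 20407774000 > 0, so there are three distinct real roots. p(0) = -100 and p(1) = 1360 have opposite signs, so a root lies in (0, 1); Newton's method refines it to λ ≈ 0.0636. p(14) = 1048 and p(15) = -250 have opposite signs, so a root lies in (14, 15); Newton's method refines it to λ ≈ 14.8163. p(106) = -1160 and p(107) = 8674 have opposite signs, so a root lies in (106, 107); Newton's method refines it to λ ≈ 106.1201. Check (Vieta): the three roots sum to 121, matching tr M = 121.
So the eigenvalues of A^T A are ≈ 0.0636, 14.8163, 106.1201 (all ≥ 0, as they must be for A^T A). The largest is λ_max ≈ 106.1201, hence ||A||_2 = sqrt(λ_max) ≈ 10.3015.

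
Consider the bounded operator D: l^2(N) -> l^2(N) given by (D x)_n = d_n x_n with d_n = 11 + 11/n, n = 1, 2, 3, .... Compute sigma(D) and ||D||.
sigma(D) = {11 + 11/n : n ≥ 1} ∪ {11}; ||D|| = 22

A bounded diagonal operator on l^2 with diagonal entries d_n has spectrum equal to the closure of {d_n : n ≥ 1}: every d_n is an eigenvalue (with eigenvector e_n), so {d_n} ⊂ sigma(D); the spectrum is closed, so its closure is too; and for lambda not in the closure, (D - lambda I) has bounded inverse (the diagonal entries 1/(d_n - lambda) are bounded). For our sequence d_n = 11 + 11/n, n = 1, 2, 3, ...:
  - {d_n} = {11 + 11/n : n ≥ 1}; the only limit point is 11
  - closure = {11 + 11/n : n ≥ 1} ∪ {11}
For the norm: a diagonal operator has ||D|| = sup_n |d_n|. Here d_n = 11 + 11/n is positive and decreasing, so sup_n |d_n| = d_1 = 11 + 11 = 22. So ||D|| = 22.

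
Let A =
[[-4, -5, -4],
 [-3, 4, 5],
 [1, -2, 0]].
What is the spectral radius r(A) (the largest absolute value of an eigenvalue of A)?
r(A) ≈ 5.5017

The eigenvalues of A are the roots of its characteristic polynomial. With M = A (coefficients from the trace, the sum of principal 2x2 minors, and det A):
  p(λ) = det(λ I - M) = λ^3 - 17λ + 73.
No integer candidate from the rational root theorem (±divisors of 73) is a root, so the roots are irrational. The cubic discriminant is Δ = -124231 < 0, so there is one real root and a complex-conjugate pair. p(-6) = -41 and p(-5) = 33 have opposite signs, so a root lies in (-6, -5); Newton's method refines it to λ ≈ -5.5017. Dividing out (λ - (-5.5017)) leaves approximately λ^2 - 5.5017λ + 13.2686. For λ^2 - 5.5017λ + 13.2686 the discriminant is -22.8059. It is negative, so the remaining roots are the complex-conjugate pair λ ≈ 2.7508 ± 2.3878i. Their product equals the constant term, so |λ|^2 ≈ 13.2686 and |λ| ≈ 3.6426.
Thus the eigenvalues (to 4 decimals) are -5.5017 (modulus 5.5017); 2.7508 ± 2.3878i (modulus 3.6426). The spectral radius is the largest modulus: r(A) ≈ 5.5017. (Cross-check: r(A) ≤ ||A||_2 ≈ 9.1374; equality holds whenever A is normal, though it can also hold for some non-normal A.)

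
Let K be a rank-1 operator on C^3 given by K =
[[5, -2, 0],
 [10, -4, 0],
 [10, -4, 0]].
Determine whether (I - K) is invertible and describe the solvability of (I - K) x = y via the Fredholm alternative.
(I - K) is singular (det(I - K) = 0, i.e. 1 ∈ sigma(K)). (I - K) x = y is solvable iff y ⊥ ker((I - K)^*) = span{(5, -2, 0)}, i.e. iff 5y_1 - 2y_2 = 0. When solvable, the solutions are x = y + c·(1, 2, 2), c arbitrary (ker(I - K) = span{(1, 2, 2)}, dimension 1).

K has rank 1, so it is an outer product K = u v^T: every row of K is a multiple of one row vector. Reading off the entries, u = (1, 2, 2) and v = (5, -2, 0) (row i of K equals u_i·v^T). A rank-one matrix u v^T satisfies K u = u (v·u) and kills the (2)-dimensional subspace v^⊥, so its characteristic polynomial is lambda^2 (lambda - v·u) with v·u = tr K = 1. Hence the eigenvalues of I - K are 1 (multiplicity 2) and 1 - (1) = 0, so det(I - K) = 0. (Direct check: I - K =
[[-4, 2, 0],
 [-10, 5, 0],
 [-10, 4, 1]]
has determinant 0.) So 1 is an eigenvalue of K and (I - K) is not invertible. The finite-dimensional Fredholm alternative says: either (I - K) is invertible, or ker(I - K) ≠ {0} and then range(I - K) = ker((I - K)^*)^⊥, with dim ker(I - K) = dim ker((I - K)^*). We are in the second case, so we need both kernels. Kernel of I - K: (I - K) u = u - u (v·u) = u - u = 0, so ker(I - K) = span{u} = span{(1, 2, 2)} (it is exactly 1-dimensional because rank(I - K) = 2). Kernel of the adjoint: K is real, so (I - K)^* = I - K^T = I - v u^T, and (I - v u^T) v = v - v (u·v) = 0; hence ker((I - K)^*) = span{v} = span{(5, -2, 0)}. Therefore (I - K) x = y is solvable iff <y, v> = 0, i.e. iff 5y_1 - 2y_2 = 0. When this holds, K y = u (v·y) = 0, so (I - K) y = y and x = y is a particular solution; the full solution set is the line x = y + c·u = y + c·(1, 2, 2), c ∈ C.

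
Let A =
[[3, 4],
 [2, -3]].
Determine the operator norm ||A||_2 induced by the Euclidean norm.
||A||_2 = sqrt((38 + sqrt(288))/2) ≈ 5.2426 (= sqrt(largest eigenvalue of A^T A))

||A||_2 = sigma_max(A) = sqrt(lambda_max(A^T A)). Form the symmetric matrix M = A^T A =
[[13, 6],
 [6, 25]].
Its characteristic polynomial (trace, determinant of M give the coefficients) is
  p(λ) = det(λ I - M) = λ^2 - 38λ + 289.
For λ^2 - 38λ + 289 the discriminant is 288. It is nonnegative but not a perfect square, so the roots are real and irrational: λ = (38 ± sqrt(288))/2 ≈ 27.4853, 10.5147.
So the eigenvalues of A^T A are ≈ 10.5147, 27.4853 (all ≥ 0, as they must be for A^T A). The largest is λ_max = (38 + sqrt(288))/2 ≈ 27.4853, hence ||A||_2 = sqrt(λ_max) = sqrt((38 + sqrt(288))/2) ≈ 5.2426.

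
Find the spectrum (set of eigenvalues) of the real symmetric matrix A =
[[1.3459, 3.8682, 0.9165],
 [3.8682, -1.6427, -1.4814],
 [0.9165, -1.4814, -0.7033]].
sigma(A) ≈ {-5, 0, 4}

A is real symmetric, so its spectrum consists of real eigenvalues. Expanding the characteristic polynomial of the displayed matrix gives
  det(λ I - A) = p(λ) = λ^3 + (1)λ^2 + (-20)λ + (0).
Solving p(λ) = 0 yields eigenvalues ≈ -5, 0, 4. (A is shown rounded to 4 decimals, so these recover the underlying integer eigenvalues to within that precision.)
Verification: the trace of A = -1 equals the sum of eigenvalues -1, and det(A) ≈ 0.0008 matches the eigenvalue product 0.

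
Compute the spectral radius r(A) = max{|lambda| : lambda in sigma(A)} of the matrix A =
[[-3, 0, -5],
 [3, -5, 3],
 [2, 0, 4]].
r(A) = 5

The eigenvalues of A are the roots of its characteristic polynomial. With M = A (coefficients from the trace, the sum of principal 2x2 minors, and det A):
  p(λ) = det(λ I - M) = λ^3 + 4λ^2 - 7λ - 10.
By the rational root theorem any rational root is an integer divisor of 10. Testing λ = -5: p(-5) = -125 + 100 + 35 - 10 = 0, so λ = -5 is a root. Dividing out (λ + 5) leaves p(λ) = (λ + 5)(λ^2 - λ - 2). For λ^2 - λ - 2 the discriminant is 9. It is a perfect square (3^2), so the roots are rational: λ = (1 ± 3)/2 = 2, -1.
Thus the eigenvalues (to 4 decimals) are 2 (modulus 2); -1 (modulus 1); -5 (modulus 5). The spectral radius is the largest modulus: r(A) = 5. (Cross-check: r(A) ≤ ||A||_2 ≈ 8.8857; equality holds whenever A is normal, though it can also hold for some non-normal A.)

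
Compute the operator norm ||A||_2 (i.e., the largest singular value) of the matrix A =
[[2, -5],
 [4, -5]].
||A||_2 = sqrt((70 + sqrt(4500))/2) ≈ 8.279 (= sqrt(largest eigenvalue of A^T A))

||A||_2 = sigma_max(A) = sqrt(lambda_max(A^T A)). Form the symmetric matrix M = A^T A =
[[20, -30],
 [-30, 50]].
Its characteristic polynomial (trace, determinant of M give the coefficients) is
  p(λ) = det(λ I - M) = λ^2 - 70λ + 100.
For λ^2 - 70λ + 100 the discriminant is 4500. It is nonnegative but not a perfect square, so the roots are real and irrational: λ = (70 ± sqrt(4500))/2 ≈ 68.541, 1.459.
So the eigenvalues of A^T A are ≈ 1.459, 68.541 (all ≥ 0, as they must be for A^T A). The largest is λ_max = (70 + sqrt(4500))/2 ≈ 68.541, hence ||A||_2 = sqrt(λ_max) = sqrt((70 + sqrt(4500))/2) ≈ 8.279.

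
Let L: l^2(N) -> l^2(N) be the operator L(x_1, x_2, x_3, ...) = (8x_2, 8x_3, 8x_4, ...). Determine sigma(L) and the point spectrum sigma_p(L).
sigma(L) = closed disk {z in C : |z| ≤ 8}; sigma_p(L) = open disk {z in C : |z| < 8}

Note L = 8·V where V is the unit left shift (V x)_k = x_{k+1}; so sigma(L) = 8·sigma(V) and ||L|| = 8||V||. ||L x||^2 = 64sum_{k≥2} |x_k|^2 ≤ 64||x||^2, with equality on {x : x_1 = 0}, so ||L|| = 8. For any lambda with |lambda| < 8, set r = lambda/8 (|r| < 1); the vector x = (1, r, r^2, ...) is in l^2 and satisfies L x = 8(r, r^2, ...) = lambda x, so lambda is an eigenvalue. On the boundary |lambda| = 8 the geometric series diverges, so no l^2 eigenvector exists, but these lambda lie in the approximate point spectrum. Hence sigma(L) is the closed disk of radius 8 and sigma_p(L) is the open disk.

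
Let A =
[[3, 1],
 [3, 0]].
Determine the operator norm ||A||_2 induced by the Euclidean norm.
||A||_2 = sqrt((19 + sqrt(325))/2) ≈ 4.3028 (= sqrt(largest eigenvalue of A^T A))

||A||_2 = sigma_max(A) = sqrt(lambda_max(A^T A)). Form the symmetric matrix M = A^T A =
[[18, 3],
 [3, 1]].
Its characteristic polynomial (trace, determinant of M give the coefficients) is
  p(λ) = det(λ I - M) = λ^2 - 19λ + 9.
For λ^2 - 19λ + 9 the discriminant is 325. It is nonnegative but not a perfect square, so the roots are real and irrational: λ = (19 ± sqrt(325))/2 ≈ 18.5139, 0.4861.
So the eigenvalues of A^T A are ≈ 0.4861, 18.5139 (all ≥ 0, as they must be for A^T A). The largest is λ_max = (19 + sqrt(325))/2 ≈ 18.5139, hence ||A||_2 = sqrt(λ_max) = sqrt((19 + sqrt(325))/2) ≈ 4.3028.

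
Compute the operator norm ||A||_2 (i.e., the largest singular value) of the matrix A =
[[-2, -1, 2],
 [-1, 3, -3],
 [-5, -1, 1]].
||A||_2 ≈ 5.9123 (= sqrt(largest eigenvalue of A^T A))

||A||_2 = sigma_max(A) = sqrt(lambda_max(A^T A)). Form the symmetric matrix M = A^T A =
[[30, 4, -6],
 [4, 11, -12],
 [-6, -12, 14]].
Its characteristic polynomial (trace, sum of principal 2x2 minors, determinant of M give the coefficients) is
  p(λ) = det(λ I - M) = λ^3 - 55λ^2 + 708λ - 256.
No integer candidate from the rational root theorem (±divisors of 256) is a root, so the roots are irrational. The cubic discriminant is Δ = 104042000 > 0, so there are three distinct real roots. p(0) = -256 and p(1) = 398 have opposite signs, so a root lies in (0, 1); Newton's method refines it to λ ≈ 0.3723. p(19) = 200 and p(20) = -96 have opposite signs, so a root lies in (19, 20); Newton's method refines it to λ ≈ 19.6729. p(34) = -460 and p(35) = 24 have opposite signs, so a root lies in (34, 35); Newton's method refines it to λ ≈ 34.9548. Check (Vieta): the three roots sum to 55, matching tr M = 55.
So the eigenvalues of A^T A are ≈ 0.3723, 19.6729, 34.9548 (all ≥ 0, as they must be for A^T A). The largest is λ_max ≈ 34.9548, hence ||A||_2 = sqrt(λ_max) ≈ 5.9123.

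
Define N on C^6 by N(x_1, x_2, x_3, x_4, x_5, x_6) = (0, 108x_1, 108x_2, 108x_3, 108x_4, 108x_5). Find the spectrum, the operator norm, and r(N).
sigma(N) = {0}; ||N|| = 108; r(N) = 0. (N is nilpotent with N^6 = 0.)

On C^6, N is a strictly lower-triangular matrix with 108 on the subdiagonal and zeros elsewhere, so its characteristic polynomial is lambda^6 and every eigenvalue is 0: sigma(N) = {0}. For the operator norm, N e_i = 108e_{i+1} for i = 1, ..., 5 and N e_6 = 0, so the singular values of N are 108 (with multiplicity 5) and 0; hence ||N|| = 108. The spectral radius r(N) = max|lambda| = 0. Note ||N|| > r(N) — characteristic of non-normal nilpotent operators. Indeed N^6 = 0.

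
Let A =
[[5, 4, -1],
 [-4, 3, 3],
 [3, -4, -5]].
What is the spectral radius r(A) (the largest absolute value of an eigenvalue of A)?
r(A) ≈ 4.788

The eigenvalues of A are the roots of its characteristic polynomial. With M = A (coefficients from the trace, the sum of principal 2x2 minors, and det A):
  p(λ) = det(λ I - M) = λ^3 - 3λ^2 + 6λ + 66.
No integer candidate from the rational root theorem (±divisors of 66) is a root, so the roots are irrational. The cubic discriminant is Δ = -132408 < 0, so there is one real root and a complex-conjugate pair. p(-3) = -6 and p(-2) = 34 have opposite signs, so a root lies in (-3, -2); Newton's method refines it to λ ≈ -2.8789. Dividing out (λ - (-2.8789)) leaves approximately λ^2 - 5.8789λ + 22.9251. For λ^2 - 5.8789λ + 22.9251 the discriminant is -57.1385. It is negative, so the remaining roots are the complex-conjugate pair λ ≈ 2.9395 ± 3.7795i. Their product equals the constant term, so |λ|^2 ≈ 22.9251 and |λ| ≈ 4.788.
Thus the eigenvalues (to 4 decimals) are -2.8789 (modulus 2.8789); 2.9395 ± 3.7795i (modulus 4.788). The spectral radius is the largest modulus: r(A) ≈ 4.788. (Cross-check: r(A) ≤ ||A||_2 ≈ 9.1777; equality holds whenever A is normal, though it can also hold for some non-normal A.)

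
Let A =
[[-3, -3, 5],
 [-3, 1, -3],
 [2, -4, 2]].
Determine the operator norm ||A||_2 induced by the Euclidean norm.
||A||_2 ≈ 7.6607 (= sqrt(largest eigenvalue of A^T A))

||A||_2 = sigma_max(A) = sqrt(lambda_max(A^T A)). Form the symmetric matrix M = A^T A =
[[22, -2, -2],
 [-2, 26, -26],
 [-2, -26, 38]].
Its characteristic polynomial (trace, sum of principal 2x2 minors, determinant of M give the coefficients) is
  p(λ) = det(λ I - M) = λ^3 - 86λ^2 + 1712λ - 6400.
No integer candidate from the rational root theorem (±divisors of 6400) is a root, so the roots are irrational. The cubic discriminant is Δ = 1178330112 > 0, so there are three distinct real roots. p(4) = -864 and p(5) = 135 have opposite signs, so a root lies in (4, 5); Newton's method refines it to λ ≈ 4.856. p(22) = 288 and p(23) = -351 have opposite signs, so a root lies in (22, 23); Newton's method refines it to λ ≈ 22.4579. p(58) = -1296 and p(59) = 621 have opposite signs, so a root lies in (58, 59); Newton's method refines it to λ ≈ 58.6861. Check (Vieta): the three roots sum to 86, matching tr M = 86.
So the eigenvalues of A^T A are ≈ 4.856, 22.4579, 58.6861 (all ≥ 0, as they must be for A^T A). The largest is λ_max ≈ 58.6861, hence ||A||_2 = sqrt(λ_max) ≈ 7.6607.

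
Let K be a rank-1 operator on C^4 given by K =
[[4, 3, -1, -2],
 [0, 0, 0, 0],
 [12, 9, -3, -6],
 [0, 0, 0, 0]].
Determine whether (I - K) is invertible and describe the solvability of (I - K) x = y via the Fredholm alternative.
(I - K) is singular (det(I - K) = 0, i.e. 1 ∈ sigma(K)). (I - K) x = y is solvable iff y ⊥ ker((I - K)^*) = span{(4, 3, -1, -2)}, i.e. iff 4y_1 + 3y_2 - y_3 - 2y_4 = 0. When solvable, the solutions are x = y + c·(1, 0, 3, 0), c arbitrary (ker(I - K) = span{(1, 0, 3, 0)}, dimension 1).

K has rank 1, so it is an outer product K = u v^T: every row of K is a multiple of one row vector. Reading off the entries, u = (1, 0, 3, 0) and v = (4, 3, -1, -2) (row i of K equals u_i·v^T). A rank-one matrix u v^T satisfies K u = u (v·u) and kills the (3)-dimensional subspace v^⊥, so its characteristic polynomial is lambda^3 (lambda - v·u) with v·u = tr K = 1. Hence the eigenvalues of I - K are 1 (multiplicity 3) and 1 - (1) = 0, so det(I - K) = 0. (Direct check: I - K =
[[-3, -3, 1, 2],
 [0, 1, 0, 0],
 [-12, -9, 4, 6],
 [0, 0, 0, 1]]
has determinant 0.) So 1 is an eigenvalue of K and (I - K) is not invertible. The finite-dimensional Fredholm alternative says: either (I - K) is invertible, or ker(I - K) ≠ {0} and then range(I - K) = ker((I - K)^*)^⊥, with dim ker(I - K) = dim ker((I - K)^*). We are in the second case, so we need both kernels. Kernel of I - K: (I - K) u = u - u (v·u) = u - u = 0, so ker(I - K) = span{u} = span{(1, 0, 3, 0)} (it is exactly 1-dimensional because rank(I - K) = 3). Kernel of the adjoint: K is real, so (I - K)^* = I - K^T = I - v u^T, and (I - v u^T) v = v - v (u·v) = 0; hence ker((I - K)^*) = span{v} = span{(4, 3, -1, -2)}. Therefore (I - K) x = y is solvable iff <y, v> = 0, i.e. iff 4y_1 + 3y_2 - y_3 - 2y_4 = 0. When this holds, K y = u (v·y) = 0, so (I - K) y = y and x = y is a particular solution; the full solution set is the line x = y + c·u = y + c·(1, 0, 3, 0), c ∈ C.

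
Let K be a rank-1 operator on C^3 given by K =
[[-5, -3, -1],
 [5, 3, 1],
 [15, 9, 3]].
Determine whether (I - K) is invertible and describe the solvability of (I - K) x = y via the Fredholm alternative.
(I - K) is singular (det(I - K) = 0, i.e. 1 ∈ sigma(K)). (I - K) x = y is solvable iff y ⊥ ker((I - K)^*) = span{(-5, -3, -1)}, i.e. iff -5y_1 - 3y_2 - y_3 = 0. When solvable, the solutions are x = y + c·(1, -1, -3), c arbitrary (ker(I - K) = span{(1, -1, -3)}, dimension 1).

K has rank 1, so it is an outer product K = u v^T: every row of K is a multiple of one row vector. Reading off the entries, u = (1, -1, -3) and v = (-5, -3, -1) (row i of K equals u_i·v^T). A rank-one matrix u v^T satisfies K u = u (v·u) and kills the (2)-dimensional subspace v^⊥, so its characteristic polynomial is lambda^2 (lambda - v·u) with v·u = tr K = 1. Hence the eigenvalues of I - K are 1 (multiplicity 2) and 1 - (1) = 0, so det(I - K) = 0. (Direct check: I - K =
[[6, 3, 1],
 [-5, -2, -1],
 [-15, -9, -2]]
has determinant 0.) So 1 is an eigenvalue of K and (I - K) is not invertible. The finite-dimensional Fredholm alternative says: either (I - K) is invertible, or ker(I - K) ≠ {0} and then range(I - K) = ker((I - K)^*)^⊥, with dim ker(I - K) = dim ker((I - K)^*). We are in the second case, so we need both kernels. Kernel of I - K: (I - K) u = u - u (v·u) = u - u = 0, so ker(I - K) = span{u} = span{(1, -1, -3)} (it is exactly 1-dimensional because rank(I - K) = 2). Kernel of the adjoint: K is real, so (I - K)^* = I - K^T = I - v u^T, and (I - v u^T) v = v - v (u·v) = 0; hence ker((I - K)^*) = span{v} = span{(-5, -3, -1)}. Therefore (I - K) x = y is solvable iff <y, v> = 0, i.e. iff -5y_1 - 3y_2 - y_3 = 0. When this holds, K y = u (v·y) = 0, so (I - K) y = y and x = y is a particular solution; the full solution set is the line x = y + c·u = y + c·(1, -1, -3), c ∈ C.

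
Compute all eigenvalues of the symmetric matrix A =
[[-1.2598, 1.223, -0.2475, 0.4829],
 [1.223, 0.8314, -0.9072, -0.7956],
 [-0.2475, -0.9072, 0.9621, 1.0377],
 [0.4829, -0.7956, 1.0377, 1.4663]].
sigma(A) ≈ {-2, 0, 1, 3}

A is real symmetric, so its spectrum consists of real eigenvalues. Expanding the characteristic polynomial of the displayed matrix gives
  det(λ I - A) = p(λ) = λ^4 + (-2)λ^3 + (-5)λ^2 + (6)λ + (0).
Solving p(λ) = 0 yields eigenvalues ≈ -2, 0, 1, 3. (A is shown rounded to 4 decimals, so these recover the underlying integer eigenvalues to within that precision.)
Verification: the trace of A = 2 equals the sum of eigenvalues 2, and det(A) ≈ 0.0003 matches the eigenvalue product 0.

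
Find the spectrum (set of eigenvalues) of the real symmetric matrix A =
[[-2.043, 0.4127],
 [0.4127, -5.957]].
sigma(A) ≈ {-6, -2}

A is real symmetric, so its spectrum consists of real eigenvalues. Expanding the characteristic polynomial of the displayed matrix gives
  det(λ I - A) = p(λ) = λ^2 + (8)λ + (12).
Solving p(λ) = 0 yields eigenvalues ≈ -6, -2. (A is shown rounded to 4 decimals, so these recover the underlying integer eigenvalues to within that precision.)
Verification: the trace of A = -8 equals the sum of eigenvalues -8, and det(A) ≈ 11.9998 matches the eigenvalue product 12.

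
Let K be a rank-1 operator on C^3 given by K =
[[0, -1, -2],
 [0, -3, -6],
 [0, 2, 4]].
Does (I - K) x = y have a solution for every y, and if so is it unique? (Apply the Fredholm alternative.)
(I - K) is singular (det(I - K) = 0, i.e. 1 ∈ sigma(K)). (I - K) x = y is solvable iff y ⊥ ker((I - K)^*) = span{(0, -1, -2)}, i.e. iff -y_2 - 2y_3 = 0. When solvable, the solutions are x = y + c·(1, 3, -2), c arbitrary (ker(I - K) = span{(1, 3, -2)}, dimension 1).

K has rank 1, so it is an outer product K = u v^T: every row of K is a multiple of one row vector. Reading off the entries, u = (1, 3, -2) and v = (0, -1, -2) (row i of K equals u_i·v^T). A rank-one matrix u v^T satisfies K u = u (v·u) and kills the (2)-dimensional subspace v^⊥, so its characteristic polynomial is lambda^2 (lambda - v·u) with v·u = tr K = 1. Hence the eigenvalues of I - K are 1 (multiplicity 2) and 1 - (1) = 0, so det(I - K) = 0. (Direct check: I - K =
[[1, 1, 2],
 [0, 4, 6],
 [0, -2, -3]]
has determinant 0.) So 1 is an eigenvalue of K and (I - K) is not invertible. The finite-dimensional Fredholm alternative says: either (I - K) is invertible, or ker(I - K) ≠ {0} and then range(I - K) = ker((I - K)^*)^⊥, with dim ker(I - K) = dim ker((I - K)^*). We are in the second case, so we need both kernels. Kernel of I - K: (I - K) u = u - u (v·u) = u - u = 0, so ker(I - K) = span{u} = span{(1, 3, -2)} (it is exactly 1-dimensional because rank(I - K) = 2). Kernel of the adjoint: K is real, so (I - K)^* = I - K^T = I - v u^T, and (I - v u^T) v = v - v (u·v) = 0; hence ker((I - K)^*) = span{v} = span{(0, -1, -2)}. Therefore (I - K) x = y is solvable iff <y, v> = 0, i.e. iff -y_2 - 2y_3 = 0. When this holds, K y = u (v·y) = 0, so (I - K) y = y and x = y is a particular solution; the full solution set is the line x = y + c·u = y + c·(1, 3, -2), c ∈ C.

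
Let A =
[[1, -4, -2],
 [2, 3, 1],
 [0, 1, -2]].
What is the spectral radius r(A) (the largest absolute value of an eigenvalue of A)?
r(A) ≈ 3.4359

The eigenvalues of A are the roots of its characteristic polynomial. With M = A (coefficients from the trace, the sum of principal 2x2 minors, and det A):
  p(λ) = det(λ I - M) = λ^3 - 2λ^2 + 2λ + 27.
No integer candidate from the rational root theorem (±divisors of 27) is a root, so the roots are irrational. The cubic discriminant is Δ = -20779 < 0, so there is one real root and a complex-conjugate pair. p(-3) = -24 and p(-2) = 7 have opposite signs, so a root lies in (-3, -2); Newton's method refines it to λ ≈ -2.2871. Dividing out (λ - (-2.2871)) leaves approximately λ^2 - 4.2871λ + 11.8052. For λ^2 - 4.2871λ + 11.8052 the discriminant is -28.8414. It is negative, so the remaining roots are the complex-conjugate pair λ ≈ 2.1436 ± 2.6852i. Their product equals the constant term, so |λ|^2 ≈ 11.8052 and |λ| ≈ 3.4359.
Thus the eigenvalues (to 4 decimals) are -2.2871 (modulus 2.2871); 2.1436 ± 2.6852i (modulus 3.4359). The spectral radius is the largest modulus: r(A) ≈ 3.4359. (Cross-check: r(A) ≤ ||A||_2 ≈ 5.4785; equality holds whenever A is normal, though it can also hold for some non-normal A.)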